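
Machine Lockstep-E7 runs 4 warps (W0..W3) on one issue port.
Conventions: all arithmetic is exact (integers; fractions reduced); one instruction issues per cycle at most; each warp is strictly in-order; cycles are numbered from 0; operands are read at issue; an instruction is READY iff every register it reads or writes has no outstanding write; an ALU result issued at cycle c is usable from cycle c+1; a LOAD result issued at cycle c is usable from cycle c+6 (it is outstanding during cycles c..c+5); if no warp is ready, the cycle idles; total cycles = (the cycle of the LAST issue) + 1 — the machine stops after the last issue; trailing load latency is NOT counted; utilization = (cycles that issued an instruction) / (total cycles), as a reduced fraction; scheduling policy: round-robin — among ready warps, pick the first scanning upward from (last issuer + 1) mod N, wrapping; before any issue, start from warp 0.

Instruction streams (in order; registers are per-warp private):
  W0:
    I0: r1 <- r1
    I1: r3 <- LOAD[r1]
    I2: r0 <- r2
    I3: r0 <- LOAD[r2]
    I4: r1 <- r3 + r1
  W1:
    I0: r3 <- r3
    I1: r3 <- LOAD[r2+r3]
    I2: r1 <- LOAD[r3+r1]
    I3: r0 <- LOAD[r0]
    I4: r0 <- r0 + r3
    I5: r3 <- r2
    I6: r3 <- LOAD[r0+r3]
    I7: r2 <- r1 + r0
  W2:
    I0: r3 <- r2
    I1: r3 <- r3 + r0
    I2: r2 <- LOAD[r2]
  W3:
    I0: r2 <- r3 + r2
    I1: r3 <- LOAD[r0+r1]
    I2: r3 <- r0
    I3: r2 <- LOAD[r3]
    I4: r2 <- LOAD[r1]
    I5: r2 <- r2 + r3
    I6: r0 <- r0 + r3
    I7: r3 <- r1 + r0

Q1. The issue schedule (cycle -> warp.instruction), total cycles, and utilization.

cycle 0: W0.I0
cycle 1: W1.I0
cycle 2: W2.I0
cycle 3: W3.I0
cycle 4: W0.I1
cycle 5: W1.I1
cycle 6: W2.I1
cycle 7: W3.I1
cycle 8: W0.I2
cycle 9: W2.I2
cycle 10: W0.I3
cycle 11: W1.I2
cycle 12: W0.I4
cycle 13: W1.I3
cycle 14: W3.I2
cycle 15: W3.I3
cycle 16: idle
cycle 17: idle
cycle 18: idle
cycle 19: W1.I4
cycle 20: W1.I5
cycle 21: W3.I4
cycle 22: W1.I6
cycle 23: W1.I7
cycle 24: idle
cycle 25: idle
cycle 26: idle
cycle 27: W3.I5
cycle 28: W3.I6
cycle 29: W3.I7

Answer: 30 cycles, utilization 4/5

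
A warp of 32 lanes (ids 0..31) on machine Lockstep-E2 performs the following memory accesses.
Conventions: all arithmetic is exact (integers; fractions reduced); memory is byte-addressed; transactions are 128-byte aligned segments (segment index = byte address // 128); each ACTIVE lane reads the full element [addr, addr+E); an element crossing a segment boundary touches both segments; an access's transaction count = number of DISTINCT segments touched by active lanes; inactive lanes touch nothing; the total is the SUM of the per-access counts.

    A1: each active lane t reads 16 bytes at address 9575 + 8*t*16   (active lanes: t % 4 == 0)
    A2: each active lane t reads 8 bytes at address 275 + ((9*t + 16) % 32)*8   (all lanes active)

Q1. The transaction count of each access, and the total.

A1: 8 transactions
A2: 3 transactions

Answer: 8,3; total 11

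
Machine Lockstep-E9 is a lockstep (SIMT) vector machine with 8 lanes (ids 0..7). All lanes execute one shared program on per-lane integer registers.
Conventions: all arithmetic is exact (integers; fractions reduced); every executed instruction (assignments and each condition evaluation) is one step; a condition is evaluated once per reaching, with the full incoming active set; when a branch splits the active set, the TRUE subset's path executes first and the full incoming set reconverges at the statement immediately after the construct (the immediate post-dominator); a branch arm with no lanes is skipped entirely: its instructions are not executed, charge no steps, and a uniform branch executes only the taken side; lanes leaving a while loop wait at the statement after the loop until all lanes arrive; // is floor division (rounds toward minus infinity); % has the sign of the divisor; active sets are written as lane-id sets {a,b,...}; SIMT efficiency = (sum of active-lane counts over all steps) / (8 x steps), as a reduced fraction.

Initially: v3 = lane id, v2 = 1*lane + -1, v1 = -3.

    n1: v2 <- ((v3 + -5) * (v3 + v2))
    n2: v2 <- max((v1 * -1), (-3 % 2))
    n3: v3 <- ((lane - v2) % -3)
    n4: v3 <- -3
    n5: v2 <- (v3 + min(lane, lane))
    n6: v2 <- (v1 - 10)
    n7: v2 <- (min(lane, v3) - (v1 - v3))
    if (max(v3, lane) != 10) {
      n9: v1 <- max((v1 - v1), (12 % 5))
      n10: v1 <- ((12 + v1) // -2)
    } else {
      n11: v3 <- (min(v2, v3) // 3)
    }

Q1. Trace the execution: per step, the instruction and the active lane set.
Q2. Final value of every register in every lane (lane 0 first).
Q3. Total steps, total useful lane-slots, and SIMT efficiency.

step 0: v2 <- ((v3 + -5) * (v3 + v2)) {0,1,2,3,4,5,6,7}
step 1: v2 <- max((v1 * -1), (-3 % 2)) {0,1,2,3,4,5,6,7}
step 2: v3 <- ((lane - v2) % -3)     {0,1,2,3,4,5,6,7}
step 3: v3 <- -3                     {0,1,2,3,4,5,6,7}
step 4: v2 <- (v3 + min(lane, lane)) {0,1,2,3,4,5,6,7}
step 5: v2 <- (v1 - 10)              {0,1,2,3,4,5,6,7}
step 6: v2 <- (min(lane, v3) - (v1 - v3)) {0,1,2,3,4,5,6,7}
step 7: eval (max(v3, lane) != 10)   {0,1,2,3,4,5,6,7}
step 8: v1 <- max((v1 - v1), (12 % 5)) {0,1,2,3,4,5,6,7}
step 9: v1 <- ((12 + v1) // -2)      {0,1,2,3,4,5,6,7}

Answer: 10 steps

v3: -3,-3,-3,-3,-3,-3,-3,-3
v2: -3,-3,-3,-3,-3,-3,-3,-3
v1: -7,-7,-7,-7,-7,-7,-7,-7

steps = 10; useful = 80; efficiency = 80/80 = 1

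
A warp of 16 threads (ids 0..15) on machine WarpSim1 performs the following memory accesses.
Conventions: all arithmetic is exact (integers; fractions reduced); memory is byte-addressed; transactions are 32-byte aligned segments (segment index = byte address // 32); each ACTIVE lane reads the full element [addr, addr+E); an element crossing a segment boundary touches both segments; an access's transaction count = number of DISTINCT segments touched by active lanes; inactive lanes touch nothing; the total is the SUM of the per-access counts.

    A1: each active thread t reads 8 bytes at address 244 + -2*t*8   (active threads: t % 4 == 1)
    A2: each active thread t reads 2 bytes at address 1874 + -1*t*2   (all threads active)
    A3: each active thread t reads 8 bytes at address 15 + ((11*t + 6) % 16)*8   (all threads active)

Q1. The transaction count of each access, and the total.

A1: 4 transactions
A2: 2 transactions
A3: 5 transactions

Answer: 4,2,5; total 11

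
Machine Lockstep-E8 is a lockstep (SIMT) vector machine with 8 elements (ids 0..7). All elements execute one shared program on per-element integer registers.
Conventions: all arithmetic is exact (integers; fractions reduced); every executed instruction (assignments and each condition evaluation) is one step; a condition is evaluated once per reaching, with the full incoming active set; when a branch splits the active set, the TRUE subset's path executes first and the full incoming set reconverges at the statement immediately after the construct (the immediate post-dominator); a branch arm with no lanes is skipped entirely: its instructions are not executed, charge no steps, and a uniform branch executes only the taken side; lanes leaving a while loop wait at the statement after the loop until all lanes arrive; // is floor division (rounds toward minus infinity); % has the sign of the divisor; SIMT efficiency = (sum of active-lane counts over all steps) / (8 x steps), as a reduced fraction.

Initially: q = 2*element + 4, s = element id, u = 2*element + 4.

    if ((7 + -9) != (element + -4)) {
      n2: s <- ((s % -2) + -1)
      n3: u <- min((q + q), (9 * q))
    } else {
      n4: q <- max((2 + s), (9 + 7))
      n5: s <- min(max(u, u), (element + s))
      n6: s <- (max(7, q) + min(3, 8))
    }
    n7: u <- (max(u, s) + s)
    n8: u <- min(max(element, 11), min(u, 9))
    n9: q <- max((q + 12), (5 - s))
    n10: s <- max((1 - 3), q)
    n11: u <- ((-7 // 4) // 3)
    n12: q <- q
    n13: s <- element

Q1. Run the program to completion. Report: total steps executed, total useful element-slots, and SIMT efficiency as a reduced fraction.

Answer: 13 steps, 81 useful, 81/104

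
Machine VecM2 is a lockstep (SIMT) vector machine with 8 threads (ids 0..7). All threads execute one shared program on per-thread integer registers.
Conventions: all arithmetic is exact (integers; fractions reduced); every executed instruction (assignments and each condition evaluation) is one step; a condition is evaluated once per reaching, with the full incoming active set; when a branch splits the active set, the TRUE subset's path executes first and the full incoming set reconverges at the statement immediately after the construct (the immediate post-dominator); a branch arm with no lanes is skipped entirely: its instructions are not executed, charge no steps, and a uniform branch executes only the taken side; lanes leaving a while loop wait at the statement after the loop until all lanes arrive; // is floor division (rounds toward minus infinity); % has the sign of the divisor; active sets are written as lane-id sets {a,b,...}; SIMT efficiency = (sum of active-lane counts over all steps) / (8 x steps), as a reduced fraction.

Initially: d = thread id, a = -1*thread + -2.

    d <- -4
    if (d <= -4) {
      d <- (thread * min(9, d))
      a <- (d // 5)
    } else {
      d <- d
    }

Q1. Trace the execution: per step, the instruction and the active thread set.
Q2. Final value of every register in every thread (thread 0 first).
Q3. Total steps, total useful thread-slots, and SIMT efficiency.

step 0: d <- -4                      {0,1,2,3,4,5,6,7}
step 1: eval (d <= -4)               {0,1,2,3,4,5,6,7}
step 2: d <- (thread * min(9, d))    {0,1,2,3,4,5,6,7}
step 3: a <- (d // 5)                {0,1,2,3,4,5,6,7}

Answer: 4 steps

d: 0,-4,-8,-12,-16,-20,-24,-28
a: 0,-1,-2,-3,-4,-4,-5,-6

steps = 4; useful = 32; efficiency = 32/32 = 1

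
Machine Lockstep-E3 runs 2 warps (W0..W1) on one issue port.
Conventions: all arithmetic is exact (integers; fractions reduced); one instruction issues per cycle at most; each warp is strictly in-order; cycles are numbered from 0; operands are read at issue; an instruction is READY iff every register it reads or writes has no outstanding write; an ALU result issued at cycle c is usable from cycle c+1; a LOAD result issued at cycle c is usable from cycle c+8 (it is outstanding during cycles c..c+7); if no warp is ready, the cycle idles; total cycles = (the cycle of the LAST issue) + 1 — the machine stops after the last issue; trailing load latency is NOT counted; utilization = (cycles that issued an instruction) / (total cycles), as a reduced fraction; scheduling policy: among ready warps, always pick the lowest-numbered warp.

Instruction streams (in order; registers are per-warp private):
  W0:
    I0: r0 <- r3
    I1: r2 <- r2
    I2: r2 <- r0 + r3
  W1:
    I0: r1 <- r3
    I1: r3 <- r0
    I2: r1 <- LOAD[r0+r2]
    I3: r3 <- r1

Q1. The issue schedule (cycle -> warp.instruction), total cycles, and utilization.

cycle 0: W0.I0
cycle 1: W0.I1
cycle 2: W0.I2
cycle 3: W1.I0
cycle 4: W1.I1
cycle 5: W1.I2
cycle 6: idle
cycle 7: idle
cycle 8: idle
cycle 9: idle
cycle 10: idle
cycle 11: idle
cycle 12: idle
cycle 13: W1.I3

Answer: 14 cycles, utilization 1/2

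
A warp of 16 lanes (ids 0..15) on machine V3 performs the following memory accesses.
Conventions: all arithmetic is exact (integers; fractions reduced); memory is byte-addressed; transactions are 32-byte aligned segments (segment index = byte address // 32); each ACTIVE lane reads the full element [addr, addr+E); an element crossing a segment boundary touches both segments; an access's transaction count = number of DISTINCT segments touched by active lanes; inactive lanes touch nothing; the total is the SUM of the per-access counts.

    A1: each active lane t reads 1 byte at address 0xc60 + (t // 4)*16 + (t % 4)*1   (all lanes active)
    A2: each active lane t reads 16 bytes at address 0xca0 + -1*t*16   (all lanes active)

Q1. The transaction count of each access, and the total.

A1: 2 transactions
A2: 9 transactions

Answer: 2,9; total 11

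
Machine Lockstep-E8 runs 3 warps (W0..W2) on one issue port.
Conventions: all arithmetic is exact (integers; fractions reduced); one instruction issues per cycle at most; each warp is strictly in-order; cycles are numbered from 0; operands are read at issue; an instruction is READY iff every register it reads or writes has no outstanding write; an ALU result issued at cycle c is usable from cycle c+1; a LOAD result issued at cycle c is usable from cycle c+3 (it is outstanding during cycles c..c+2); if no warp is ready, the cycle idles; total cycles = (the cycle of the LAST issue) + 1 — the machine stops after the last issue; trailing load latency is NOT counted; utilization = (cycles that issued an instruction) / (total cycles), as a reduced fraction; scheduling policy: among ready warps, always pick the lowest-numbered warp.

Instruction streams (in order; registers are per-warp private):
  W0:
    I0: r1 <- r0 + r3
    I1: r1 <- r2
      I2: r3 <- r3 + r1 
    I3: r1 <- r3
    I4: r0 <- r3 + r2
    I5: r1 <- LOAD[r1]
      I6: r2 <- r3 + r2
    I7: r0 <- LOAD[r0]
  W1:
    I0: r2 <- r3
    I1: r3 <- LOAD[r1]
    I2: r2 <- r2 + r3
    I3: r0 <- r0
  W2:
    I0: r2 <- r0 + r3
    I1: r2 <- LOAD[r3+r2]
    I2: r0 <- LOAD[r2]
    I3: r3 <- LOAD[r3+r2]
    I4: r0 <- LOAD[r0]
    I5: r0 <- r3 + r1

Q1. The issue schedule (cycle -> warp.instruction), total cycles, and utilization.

cycle 0: W0.I0
cycle 1: W0.I1
cycle 2: W0.I2
cycle 3: W0.I3
cycle 4: W0.I4
cycle 5: W0.I5
cycle 6: W0.I6
cycle 7: W0.I7
cycle 8: W1.I0
cycle 9: W1.I1
cycle 10: W2.I0
cycle 11: W2.I1
cycle 12: W1.I2
cycle 13: W1.I3
cycle 14: W2.I2
cycle 15: W2.I3
cycle 16: idle
cycle 17: W2.I4
cycle 18: idle
cycle 19: idle
cycle 20: W2.I5

Answer: 21 cycles, utilization 6/7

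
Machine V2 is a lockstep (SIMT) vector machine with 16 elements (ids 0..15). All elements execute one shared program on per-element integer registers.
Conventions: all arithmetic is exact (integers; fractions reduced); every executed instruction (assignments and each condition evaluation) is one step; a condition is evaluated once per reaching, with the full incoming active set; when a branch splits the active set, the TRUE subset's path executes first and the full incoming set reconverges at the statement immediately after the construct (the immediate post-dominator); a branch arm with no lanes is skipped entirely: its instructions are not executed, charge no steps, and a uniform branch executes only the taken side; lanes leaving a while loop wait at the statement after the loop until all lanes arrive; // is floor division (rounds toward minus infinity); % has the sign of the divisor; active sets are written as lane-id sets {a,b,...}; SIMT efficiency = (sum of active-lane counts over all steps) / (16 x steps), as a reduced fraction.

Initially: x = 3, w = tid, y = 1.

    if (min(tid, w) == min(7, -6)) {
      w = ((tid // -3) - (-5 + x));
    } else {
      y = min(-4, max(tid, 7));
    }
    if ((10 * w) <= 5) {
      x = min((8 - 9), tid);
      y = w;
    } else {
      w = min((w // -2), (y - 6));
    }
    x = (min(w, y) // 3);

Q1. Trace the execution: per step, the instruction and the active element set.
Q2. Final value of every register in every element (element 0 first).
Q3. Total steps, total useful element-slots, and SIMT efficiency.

step 0: eval (min(tid, w) == min(7, -6)) {0,1,2,3,4,5,6,7,8,9,10,11,12,13,14,15}
step 1: y <- min(-4, max(tid, 7))    {0,1,2,3,4,5,6,7,8,9,10,11,12,13,14,15}
step 2: eval ((10 * w) <= 5)         {0,1,2,3,4,5,6,7,8,9,10,11,12,13,14,15}
step 3: x <- min((8 - 9), tid)       {0}
step 4: y <- w                       {0}
step 5: w <- min((w // -2), (y - 6)) {1,2,3,4,5,6,7,8,9,10,11,12,13,14,15}
step 6: x <- (min(w, y) // 3)        {0,1,2,3,4,5,6,7,8,9,10,11,12,13,14,15}

Answer: 7 steps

x: 0,-4,-4,-4,-4,-4,-4,-4,-4,-4,-4,-4,-4,-4,-4,-4
w: 0,-10,-10,-10,-10,-10,-10,-10,-10,-10,-10,-10,-10,-10,-10,-10
y: 0,-4,-4,-4,-4,-4,-4,-4,-4,-4,-4,-4,-4,-4,-4,-4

steps = 7; useful = 81; efficiency = 81/112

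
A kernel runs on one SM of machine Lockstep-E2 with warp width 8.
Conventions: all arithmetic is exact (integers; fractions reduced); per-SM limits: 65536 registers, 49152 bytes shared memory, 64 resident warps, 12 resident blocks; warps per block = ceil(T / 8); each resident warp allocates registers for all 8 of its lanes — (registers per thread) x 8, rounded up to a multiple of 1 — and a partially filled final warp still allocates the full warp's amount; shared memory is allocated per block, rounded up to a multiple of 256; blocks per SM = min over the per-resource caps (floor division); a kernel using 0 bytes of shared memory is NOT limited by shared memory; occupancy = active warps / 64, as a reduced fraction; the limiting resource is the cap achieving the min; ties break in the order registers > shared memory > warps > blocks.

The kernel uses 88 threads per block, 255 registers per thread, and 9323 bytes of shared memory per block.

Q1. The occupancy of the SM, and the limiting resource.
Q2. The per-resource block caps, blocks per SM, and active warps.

Answer: occupancy 11/32, limited by registers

registers: 2 blocks
shared memory: 5 blocks
warps: 5 blocks
blocks: 12 blocks

Answer: 2 blocks, 22 active warps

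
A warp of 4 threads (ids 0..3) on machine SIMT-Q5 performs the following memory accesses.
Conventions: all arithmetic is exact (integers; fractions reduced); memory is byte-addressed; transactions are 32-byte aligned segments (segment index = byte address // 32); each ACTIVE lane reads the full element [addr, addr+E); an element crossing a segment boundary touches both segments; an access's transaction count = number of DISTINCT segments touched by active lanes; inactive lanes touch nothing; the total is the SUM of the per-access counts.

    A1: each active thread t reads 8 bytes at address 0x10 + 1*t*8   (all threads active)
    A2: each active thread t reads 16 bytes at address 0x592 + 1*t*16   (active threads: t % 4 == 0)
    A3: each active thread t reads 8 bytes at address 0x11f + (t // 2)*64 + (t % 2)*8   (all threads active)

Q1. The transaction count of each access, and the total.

A1: 2 transactions
A2: 2 transactions
A3: 4 transactions

Answer: 2,2,4; total 8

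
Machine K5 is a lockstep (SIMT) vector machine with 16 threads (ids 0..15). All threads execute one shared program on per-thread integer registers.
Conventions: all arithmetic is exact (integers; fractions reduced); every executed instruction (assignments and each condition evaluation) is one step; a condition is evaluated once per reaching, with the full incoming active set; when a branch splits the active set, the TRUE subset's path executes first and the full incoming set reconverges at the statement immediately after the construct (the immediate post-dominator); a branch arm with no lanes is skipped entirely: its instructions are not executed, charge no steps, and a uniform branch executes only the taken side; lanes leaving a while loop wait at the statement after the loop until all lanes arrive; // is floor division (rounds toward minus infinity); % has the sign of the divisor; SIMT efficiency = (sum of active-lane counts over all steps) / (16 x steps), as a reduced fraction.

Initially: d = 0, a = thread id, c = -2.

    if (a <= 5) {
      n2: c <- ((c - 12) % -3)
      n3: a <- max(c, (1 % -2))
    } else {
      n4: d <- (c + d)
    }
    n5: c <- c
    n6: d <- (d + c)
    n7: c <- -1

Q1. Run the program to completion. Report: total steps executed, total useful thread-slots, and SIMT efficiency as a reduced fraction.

Answer: 7 steps, 86 useful, 43/56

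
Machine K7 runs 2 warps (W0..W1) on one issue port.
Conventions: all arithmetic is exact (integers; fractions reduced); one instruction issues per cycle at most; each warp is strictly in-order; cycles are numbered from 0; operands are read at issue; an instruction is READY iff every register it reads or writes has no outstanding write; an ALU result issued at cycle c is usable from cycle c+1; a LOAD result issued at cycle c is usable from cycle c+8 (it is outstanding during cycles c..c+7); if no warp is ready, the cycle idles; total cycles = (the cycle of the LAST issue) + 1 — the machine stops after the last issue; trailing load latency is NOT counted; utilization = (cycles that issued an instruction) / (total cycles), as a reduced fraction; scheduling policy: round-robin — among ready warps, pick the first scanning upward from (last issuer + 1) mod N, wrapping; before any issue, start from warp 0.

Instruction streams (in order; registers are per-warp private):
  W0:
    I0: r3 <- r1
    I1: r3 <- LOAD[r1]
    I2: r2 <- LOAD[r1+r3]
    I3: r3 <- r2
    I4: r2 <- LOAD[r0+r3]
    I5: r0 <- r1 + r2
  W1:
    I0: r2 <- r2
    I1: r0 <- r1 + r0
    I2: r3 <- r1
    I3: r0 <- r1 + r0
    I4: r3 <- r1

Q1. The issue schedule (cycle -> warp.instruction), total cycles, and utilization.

cycle 0: W0.I0
cycle 1: W1.I0
cycle 2: W0.I1
cycle 3: W1.I1
cycle 4: W1.I2
cycle 5: W1.I3
cycle 6: W1.I4
cycle 7: idle
cycle 8: idle
cycle 9: idle
cycle 10: W0.I2
cycle 11: idle
cycle 12: idle
cycle 13: idle
cycle 14: idle
cycle 15: idle
cycle 16: idle
cycle 17: idle
cycle 18: W0.I3
cycle 19: W0.I4
cycle 20: idle
cycle 21: idle
cycle 22: idle
cycle 23: idle
cycle 24: idle
cycle 25: idle
cycle 26: idle
cycle 27: W0.I5

Answer: 28 cycles, utilization 11/28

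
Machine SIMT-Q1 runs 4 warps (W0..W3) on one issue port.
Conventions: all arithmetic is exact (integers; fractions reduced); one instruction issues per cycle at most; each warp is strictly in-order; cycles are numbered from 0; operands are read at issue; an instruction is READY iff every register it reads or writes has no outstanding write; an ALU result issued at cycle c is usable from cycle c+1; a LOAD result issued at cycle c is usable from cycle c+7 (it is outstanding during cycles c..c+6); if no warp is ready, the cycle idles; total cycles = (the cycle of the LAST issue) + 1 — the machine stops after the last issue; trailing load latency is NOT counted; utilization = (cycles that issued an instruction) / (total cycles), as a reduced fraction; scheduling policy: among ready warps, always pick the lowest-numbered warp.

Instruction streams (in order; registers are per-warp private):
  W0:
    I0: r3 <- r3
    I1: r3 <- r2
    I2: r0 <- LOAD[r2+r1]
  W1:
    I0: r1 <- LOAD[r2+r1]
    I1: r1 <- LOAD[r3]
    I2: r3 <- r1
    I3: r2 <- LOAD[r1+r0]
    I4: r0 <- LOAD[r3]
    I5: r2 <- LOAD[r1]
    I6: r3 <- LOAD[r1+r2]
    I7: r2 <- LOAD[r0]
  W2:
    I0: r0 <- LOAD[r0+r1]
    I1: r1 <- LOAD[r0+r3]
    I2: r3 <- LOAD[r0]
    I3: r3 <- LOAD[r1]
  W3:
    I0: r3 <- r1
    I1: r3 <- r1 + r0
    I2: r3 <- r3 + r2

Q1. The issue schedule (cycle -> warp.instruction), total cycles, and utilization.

cycle 0: W0.I0
cycle 1: W0.I1
cycle 2: W0.I2
cycle 3: W1.I0
cycle 4: W2.I0
cycle 5: W3.I0
cycle 6: W3.I1
cycle 7: W3.I2
cycle 8: idle
cycle 9: idle
cycle 10: W1.I1
cycle 11: W2.I1
cycle 12: W2.I2
cycle 13: idle
cycle 14: idle
cycle 15: idle
cycle 16: idle
cycle 17: W1.I2
cycle 18: W1.I3
cycle 19: W1.I4
cycle 20: W2.I3
cycle 21: idle
cycle 22: idle
cycle 23: idle
cycle 24: idle
cycle 25: W1.I5
cycle 26: idle
cycle 27: idle
cycle 28: idle
cycle 29: idle
cycle 30: idle
cycle 31: idle
cycle 32: W1.I6
cycle 33: W1.I7

Answer: 34 cycles, utilization 9/17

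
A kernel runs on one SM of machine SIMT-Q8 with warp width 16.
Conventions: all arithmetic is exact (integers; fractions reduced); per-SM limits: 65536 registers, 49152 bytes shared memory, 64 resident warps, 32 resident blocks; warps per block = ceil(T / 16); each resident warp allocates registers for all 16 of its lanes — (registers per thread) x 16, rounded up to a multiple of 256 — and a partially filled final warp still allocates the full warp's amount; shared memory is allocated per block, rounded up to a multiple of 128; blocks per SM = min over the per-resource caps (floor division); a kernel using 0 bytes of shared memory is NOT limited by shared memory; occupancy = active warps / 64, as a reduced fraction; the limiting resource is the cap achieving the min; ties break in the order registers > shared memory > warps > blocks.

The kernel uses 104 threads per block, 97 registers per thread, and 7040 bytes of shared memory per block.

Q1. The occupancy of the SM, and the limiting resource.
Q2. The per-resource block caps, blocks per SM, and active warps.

Answer: occupancy 35/64, limited by registers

registers: 5 blocks
shared memory: 6 blocks
warps: 9 blocks
blocks: 32 blocks

Answer: 5 blocks, 35 active warps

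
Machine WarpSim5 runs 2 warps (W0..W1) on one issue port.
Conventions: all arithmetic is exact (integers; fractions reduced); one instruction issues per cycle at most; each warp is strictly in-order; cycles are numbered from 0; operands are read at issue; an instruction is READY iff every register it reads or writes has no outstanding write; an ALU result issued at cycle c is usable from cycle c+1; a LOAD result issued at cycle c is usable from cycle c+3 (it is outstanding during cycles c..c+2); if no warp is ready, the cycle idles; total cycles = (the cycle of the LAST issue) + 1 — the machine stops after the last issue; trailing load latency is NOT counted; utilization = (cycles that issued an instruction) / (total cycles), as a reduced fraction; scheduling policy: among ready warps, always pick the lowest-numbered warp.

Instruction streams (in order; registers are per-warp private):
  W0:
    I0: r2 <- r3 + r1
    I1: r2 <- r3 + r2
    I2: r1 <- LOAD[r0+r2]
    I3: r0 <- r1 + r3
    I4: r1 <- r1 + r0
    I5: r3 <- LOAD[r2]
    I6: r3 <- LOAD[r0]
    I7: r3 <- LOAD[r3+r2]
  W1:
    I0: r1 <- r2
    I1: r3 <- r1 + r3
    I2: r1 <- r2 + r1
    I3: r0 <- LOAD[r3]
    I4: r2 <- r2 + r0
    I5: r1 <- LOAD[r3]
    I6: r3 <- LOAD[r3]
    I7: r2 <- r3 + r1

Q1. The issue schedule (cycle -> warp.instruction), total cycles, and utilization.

cycle 0: W0.I0
cycle 1: W0.I1
cycle 2: W0.I2
cycle 3: W1.I0
cycle 4: W1.I1
cycle 5: W0.I3
cycle 6: W0.I4
cycle 7: W0.I5
cycle 8: W1.I2
cycle 9: W1.I3
cycle 10: W0.I6
cycle 11: idle
cycle 12: W1.I4
cycle 13: W0.I7
cycle 14: W1.I5
cycle 15: W1.I6
cycle 16: idle
cycle 17: idle
cycle 18: W1.I7

Answer: 19 cycles, utilization 16/19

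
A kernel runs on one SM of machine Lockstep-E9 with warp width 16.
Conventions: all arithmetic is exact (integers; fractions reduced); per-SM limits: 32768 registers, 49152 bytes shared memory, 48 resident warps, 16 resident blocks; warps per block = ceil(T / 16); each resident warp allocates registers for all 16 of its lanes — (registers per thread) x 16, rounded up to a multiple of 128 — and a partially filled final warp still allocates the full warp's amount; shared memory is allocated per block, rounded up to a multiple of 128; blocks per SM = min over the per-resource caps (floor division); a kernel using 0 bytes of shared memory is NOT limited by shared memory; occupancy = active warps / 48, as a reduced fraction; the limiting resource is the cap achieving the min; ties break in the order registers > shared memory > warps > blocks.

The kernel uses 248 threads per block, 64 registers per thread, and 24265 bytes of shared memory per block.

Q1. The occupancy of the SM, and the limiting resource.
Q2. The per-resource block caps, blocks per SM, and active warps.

Answer: occupancy 2/3, limited by registers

registers: 2 blocks
shared memory: 2 blocks
warps: 3 blocks
blocks: 16 blocks

Answer: 2 blocks, 32 active warps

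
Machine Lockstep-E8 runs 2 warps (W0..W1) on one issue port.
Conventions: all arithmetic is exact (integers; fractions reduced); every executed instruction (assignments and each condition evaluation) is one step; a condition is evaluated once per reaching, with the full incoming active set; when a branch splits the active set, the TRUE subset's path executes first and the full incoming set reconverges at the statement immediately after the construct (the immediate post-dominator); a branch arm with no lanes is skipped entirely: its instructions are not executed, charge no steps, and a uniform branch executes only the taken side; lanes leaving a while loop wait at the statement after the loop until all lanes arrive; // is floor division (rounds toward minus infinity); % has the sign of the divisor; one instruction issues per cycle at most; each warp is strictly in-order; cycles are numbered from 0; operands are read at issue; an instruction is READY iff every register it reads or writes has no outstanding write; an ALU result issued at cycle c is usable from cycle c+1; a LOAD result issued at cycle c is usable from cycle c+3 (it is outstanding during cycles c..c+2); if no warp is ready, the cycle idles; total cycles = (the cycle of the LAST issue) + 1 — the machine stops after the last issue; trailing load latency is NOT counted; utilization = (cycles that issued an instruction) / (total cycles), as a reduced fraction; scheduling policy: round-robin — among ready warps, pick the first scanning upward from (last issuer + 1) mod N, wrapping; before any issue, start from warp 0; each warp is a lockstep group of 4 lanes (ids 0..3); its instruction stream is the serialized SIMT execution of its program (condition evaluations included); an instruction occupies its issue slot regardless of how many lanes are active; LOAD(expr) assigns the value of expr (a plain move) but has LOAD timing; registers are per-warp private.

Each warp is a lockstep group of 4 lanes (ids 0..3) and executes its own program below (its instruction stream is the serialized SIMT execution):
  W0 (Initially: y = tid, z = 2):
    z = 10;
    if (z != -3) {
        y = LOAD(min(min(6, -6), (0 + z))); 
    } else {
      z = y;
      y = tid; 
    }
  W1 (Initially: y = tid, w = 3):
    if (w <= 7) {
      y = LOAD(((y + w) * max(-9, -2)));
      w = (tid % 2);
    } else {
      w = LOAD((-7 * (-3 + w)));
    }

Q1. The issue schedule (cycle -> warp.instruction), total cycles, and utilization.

cycle 0: W0.I0
cycle 1: W1.I0
cycle 2: W0.I1
cycle 3: W1.I1
cycle 4: W0.I2
cycle 5: W1.I2

Answer: 6 cycles, utilization 1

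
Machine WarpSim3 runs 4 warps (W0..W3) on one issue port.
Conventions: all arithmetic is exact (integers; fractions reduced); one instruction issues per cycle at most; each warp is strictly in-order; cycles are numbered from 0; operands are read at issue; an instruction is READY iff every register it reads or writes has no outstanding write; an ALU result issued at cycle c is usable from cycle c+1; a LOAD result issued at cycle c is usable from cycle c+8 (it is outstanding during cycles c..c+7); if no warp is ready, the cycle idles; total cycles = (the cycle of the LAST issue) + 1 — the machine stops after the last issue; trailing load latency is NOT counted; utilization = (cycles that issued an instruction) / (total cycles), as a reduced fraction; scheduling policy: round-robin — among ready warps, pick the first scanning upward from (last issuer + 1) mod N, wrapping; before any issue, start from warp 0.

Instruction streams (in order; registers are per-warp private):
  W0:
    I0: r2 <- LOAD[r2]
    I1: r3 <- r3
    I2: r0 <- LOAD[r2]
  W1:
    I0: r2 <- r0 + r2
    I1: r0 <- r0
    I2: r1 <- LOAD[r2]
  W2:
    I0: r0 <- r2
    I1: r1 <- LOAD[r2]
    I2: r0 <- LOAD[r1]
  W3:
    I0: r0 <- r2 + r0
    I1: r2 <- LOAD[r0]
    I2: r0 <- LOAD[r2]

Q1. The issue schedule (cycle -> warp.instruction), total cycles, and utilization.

cycle 0: W0.I0
cycle 1: W1.I0
cycle 2: W2.I0
cycle 3: W3.I0
cycle 4: W0.I1
cycle 5: W1.I1
cycle 6: W2.I1
cycle 7: W3.I1
cycle 8: W0.I2
cycle 9: W1.I2
cycle 10: idle
cycle 11: idle
cycle 12: idle
cycle 13: idle
cycle 14: W2.I2
cycle 15: W3.I2

Answer: 16 cycles, utilization 3/4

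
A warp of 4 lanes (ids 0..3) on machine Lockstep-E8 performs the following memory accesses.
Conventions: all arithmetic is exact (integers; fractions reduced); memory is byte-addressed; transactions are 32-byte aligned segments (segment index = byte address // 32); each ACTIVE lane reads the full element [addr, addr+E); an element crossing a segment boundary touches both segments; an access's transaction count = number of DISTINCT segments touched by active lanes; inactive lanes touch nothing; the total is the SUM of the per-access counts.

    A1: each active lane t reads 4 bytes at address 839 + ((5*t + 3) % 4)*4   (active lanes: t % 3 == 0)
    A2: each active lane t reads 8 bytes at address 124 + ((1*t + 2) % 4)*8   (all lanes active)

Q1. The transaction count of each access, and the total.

A1: 1 transaction
A2: 2 transactions

Answer: 1,2; total 3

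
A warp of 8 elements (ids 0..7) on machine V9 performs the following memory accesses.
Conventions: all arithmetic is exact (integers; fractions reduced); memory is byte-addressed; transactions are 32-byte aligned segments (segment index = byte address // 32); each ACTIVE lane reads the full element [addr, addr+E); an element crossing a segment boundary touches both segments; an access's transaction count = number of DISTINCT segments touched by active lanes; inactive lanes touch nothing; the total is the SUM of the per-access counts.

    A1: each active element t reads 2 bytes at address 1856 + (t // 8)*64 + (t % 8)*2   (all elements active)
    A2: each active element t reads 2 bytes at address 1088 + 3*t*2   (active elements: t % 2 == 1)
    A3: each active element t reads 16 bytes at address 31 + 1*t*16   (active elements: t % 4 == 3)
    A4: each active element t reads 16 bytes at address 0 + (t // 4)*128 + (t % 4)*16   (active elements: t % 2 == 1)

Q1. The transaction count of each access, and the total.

A1: 1 transaction
A2: 2 transactions
A3: 2 transactions
A4: 4 transactions

Answer: 1,2,2,4; total 9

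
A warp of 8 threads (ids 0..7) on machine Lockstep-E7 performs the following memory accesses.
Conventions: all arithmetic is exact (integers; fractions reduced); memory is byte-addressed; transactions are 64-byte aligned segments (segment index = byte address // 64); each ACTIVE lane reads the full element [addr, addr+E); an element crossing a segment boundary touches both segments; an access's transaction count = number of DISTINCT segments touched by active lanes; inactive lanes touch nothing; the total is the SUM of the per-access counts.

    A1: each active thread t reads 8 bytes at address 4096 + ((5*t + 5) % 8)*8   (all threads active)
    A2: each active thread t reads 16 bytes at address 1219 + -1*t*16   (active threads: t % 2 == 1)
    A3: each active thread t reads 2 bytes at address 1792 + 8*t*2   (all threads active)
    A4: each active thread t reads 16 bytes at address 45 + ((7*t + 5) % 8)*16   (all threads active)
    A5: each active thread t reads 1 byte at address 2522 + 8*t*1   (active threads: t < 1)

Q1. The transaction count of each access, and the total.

A1: 1 transaction
A2: 3 transactions
A3: 2 transactions
A4: 3 transactions
A5: 1 transaction

Answer: 1,3,2,3,1; total 10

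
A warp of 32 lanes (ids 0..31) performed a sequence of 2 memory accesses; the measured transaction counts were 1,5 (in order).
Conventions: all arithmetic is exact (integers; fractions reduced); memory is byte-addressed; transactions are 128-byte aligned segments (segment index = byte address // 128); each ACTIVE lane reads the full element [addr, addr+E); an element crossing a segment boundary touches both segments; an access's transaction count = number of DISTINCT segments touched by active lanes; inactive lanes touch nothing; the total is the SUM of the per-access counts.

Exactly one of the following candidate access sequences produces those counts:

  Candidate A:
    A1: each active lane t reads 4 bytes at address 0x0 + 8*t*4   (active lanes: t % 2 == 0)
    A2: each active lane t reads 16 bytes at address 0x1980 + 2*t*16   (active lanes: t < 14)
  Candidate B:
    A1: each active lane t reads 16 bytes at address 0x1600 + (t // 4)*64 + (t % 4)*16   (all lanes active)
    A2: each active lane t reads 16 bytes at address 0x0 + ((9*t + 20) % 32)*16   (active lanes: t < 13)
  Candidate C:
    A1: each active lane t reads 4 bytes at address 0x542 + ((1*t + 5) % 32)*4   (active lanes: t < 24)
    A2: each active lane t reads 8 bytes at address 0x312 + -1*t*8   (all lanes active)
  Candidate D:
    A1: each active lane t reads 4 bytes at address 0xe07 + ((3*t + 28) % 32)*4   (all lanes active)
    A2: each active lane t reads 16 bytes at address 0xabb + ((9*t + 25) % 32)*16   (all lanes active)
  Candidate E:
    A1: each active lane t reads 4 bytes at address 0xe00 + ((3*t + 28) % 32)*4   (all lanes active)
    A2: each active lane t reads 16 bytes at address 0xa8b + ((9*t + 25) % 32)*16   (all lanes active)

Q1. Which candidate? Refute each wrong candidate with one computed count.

A: A1 gives 8 transactions, not 1
B: A1 gives 4 transactions, not 1
C: A1 gives 2 transactions, not 1
D: A1 gives 2 transactions, not 1
E: all counts match (1,5)

Answer: E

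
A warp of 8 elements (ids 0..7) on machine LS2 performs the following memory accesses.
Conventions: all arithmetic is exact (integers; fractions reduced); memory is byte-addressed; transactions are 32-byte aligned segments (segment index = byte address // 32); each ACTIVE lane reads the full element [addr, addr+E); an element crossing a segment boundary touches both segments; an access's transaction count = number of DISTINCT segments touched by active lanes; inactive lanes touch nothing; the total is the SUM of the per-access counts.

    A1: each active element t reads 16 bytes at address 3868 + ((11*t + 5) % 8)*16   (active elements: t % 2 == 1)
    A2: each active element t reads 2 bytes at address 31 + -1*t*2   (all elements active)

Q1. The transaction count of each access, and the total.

A1: 5 transactions
A2: 2 transactions

Answer: 5,2; total 7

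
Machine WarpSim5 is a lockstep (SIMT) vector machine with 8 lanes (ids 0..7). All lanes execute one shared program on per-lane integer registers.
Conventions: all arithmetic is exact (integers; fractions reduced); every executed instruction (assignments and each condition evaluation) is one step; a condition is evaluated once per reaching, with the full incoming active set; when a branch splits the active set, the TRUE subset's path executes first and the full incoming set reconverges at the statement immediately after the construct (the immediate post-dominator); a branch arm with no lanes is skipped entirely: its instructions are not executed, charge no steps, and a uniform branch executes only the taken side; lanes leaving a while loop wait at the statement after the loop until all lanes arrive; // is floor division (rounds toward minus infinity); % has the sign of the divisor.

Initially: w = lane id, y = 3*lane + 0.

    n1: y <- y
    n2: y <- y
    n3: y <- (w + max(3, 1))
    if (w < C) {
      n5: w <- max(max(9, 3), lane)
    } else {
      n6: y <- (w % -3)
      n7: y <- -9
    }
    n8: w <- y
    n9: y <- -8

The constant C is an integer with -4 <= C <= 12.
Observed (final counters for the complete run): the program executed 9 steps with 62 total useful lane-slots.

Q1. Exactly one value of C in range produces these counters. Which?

Answer: C = 2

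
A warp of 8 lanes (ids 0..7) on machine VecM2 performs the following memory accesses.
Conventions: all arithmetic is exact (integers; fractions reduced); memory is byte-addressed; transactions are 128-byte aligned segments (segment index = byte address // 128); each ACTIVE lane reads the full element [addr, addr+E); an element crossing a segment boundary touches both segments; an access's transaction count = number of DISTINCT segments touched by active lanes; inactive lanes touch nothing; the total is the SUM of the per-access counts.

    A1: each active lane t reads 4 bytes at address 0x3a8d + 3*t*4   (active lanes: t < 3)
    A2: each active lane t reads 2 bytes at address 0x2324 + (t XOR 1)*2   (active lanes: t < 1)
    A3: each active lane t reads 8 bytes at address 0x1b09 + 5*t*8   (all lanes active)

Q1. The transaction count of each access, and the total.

A1: 1 transaction
A2: 1 transaction
A3: 3 transactions

Answer: 1,1,3; total 5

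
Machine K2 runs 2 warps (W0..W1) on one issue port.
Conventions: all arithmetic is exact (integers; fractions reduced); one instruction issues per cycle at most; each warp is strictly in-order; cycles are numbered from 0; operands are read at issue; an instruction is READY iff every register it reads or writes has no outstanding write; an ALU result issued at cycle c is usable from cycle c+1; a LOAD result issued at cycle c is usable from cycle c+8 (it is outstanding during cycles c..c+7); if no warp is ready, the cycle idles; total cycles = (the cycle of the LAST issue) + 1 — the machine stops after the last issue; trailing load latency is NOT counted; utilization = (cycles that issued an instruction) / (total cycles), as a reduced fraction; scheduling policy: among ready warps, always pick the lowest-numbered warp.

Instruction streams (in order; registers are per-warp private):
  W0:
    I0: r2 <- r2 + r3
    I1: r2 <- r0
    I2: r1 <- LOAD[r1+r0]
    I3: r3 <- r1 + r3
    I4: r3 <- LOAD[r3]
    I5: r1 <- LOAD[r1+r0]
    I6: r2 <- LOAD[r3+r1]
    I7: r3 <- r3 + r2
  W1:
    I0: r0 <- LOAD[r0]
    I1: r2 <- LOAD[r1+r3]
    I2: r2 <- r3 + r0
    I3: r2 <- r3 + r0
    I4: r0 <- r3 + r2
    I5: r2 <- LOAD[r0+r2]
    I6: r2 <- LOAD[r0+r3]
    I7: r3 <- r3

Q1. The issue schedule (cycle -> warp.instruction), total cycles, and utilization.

cycle 0: W0.I0
cycle 1: W0.I1
cycle 2: W0.I2
cycle 3: W1.I0
cycle 4: W1.I1
cycle 5: idle
cycle 6: idle
cycle 7: idle
cycle 8: idle
cycle 9: idle
cycle 10: W0.I3
cycle 11: W0.I4
cycle 12: W0.I5
cycle 13: W1.I2
cycle 14: W1.I3
cycle 15: W1.I4
cycle 16: W1.I5
cycle 17: idle
cycle 18: idle
cycle 19: idle
cycle 20: W0.I6
cycle 21: idle
cycle 22: idle
cycle 23: idle
cycle 24: W1.I6
cycle 25: W1.I7
cycle 26: idle
cycle 27: idle
cycle 28: W0.I7

Answer: 29 cycles, utilization 16/29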